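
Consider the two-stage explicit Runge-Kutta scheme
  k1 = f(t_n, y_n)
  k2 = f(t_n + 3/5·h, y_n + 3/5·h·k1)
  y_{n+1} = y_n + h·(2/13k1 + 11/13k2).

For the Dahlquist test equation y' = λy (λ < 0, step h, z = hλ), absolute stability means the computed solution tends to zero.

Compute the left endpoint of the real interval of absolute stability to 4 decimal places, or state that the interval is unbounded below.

left endpoint -1.9697.

On y'=λy, z=hλ:
  k1=λy_n ⇒ h·k1=z·y_n;  k2=λ(1+3/5z)y_n ⇒ h·k2=z(1+3/5z)y_n
  y_{n+1}/y_n = 1 + 2/13z + 11/13z(1+3/5z) = 1 + z + 33/65z²
  so R(z) = 1 + z + 33/65z².

Boundary: |R(x)|=1, x<0.
x=-1.72: |R|=0.7820
R=1: x+33/65x²=0 ⇒ x=−65/33=-1.9697; min R=1−1/(4·33/65)=0.5076>−1
Confirm numerically:
  x=-1.716: |R|=0.77898 <1
  x=-1.213: |R|=0.53400 <1
  x=-0.914: |R|=0.51012 <1
  x=-0.790: |R|=0.52685 <1
  x=-2.553: |R|=1.75604 >1
  x=-2.413: |R|=1.54307 >1
  x=-2.321: |R|=1.41396 >1
So |R|<1 on (-1.9697, 0).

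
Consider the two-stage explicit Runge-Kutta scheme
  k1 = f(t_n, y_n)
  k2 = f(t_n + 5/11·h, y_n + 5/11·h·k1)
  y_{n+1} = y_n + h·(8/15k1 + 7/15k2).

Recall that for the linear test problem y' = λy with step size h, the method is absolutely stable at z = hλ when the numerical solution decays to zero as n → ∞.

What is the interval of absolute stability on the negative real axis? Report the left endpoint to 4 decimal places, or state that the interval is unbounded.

Set f=λy, z=hλ:
  k1=λy_n ⇒ h·k1=z·y_n;  k2=λ(1+5/11z)y_n ⇒ h·k2=z(1+5/11z)y_n
  y_{n+1}/y_n = 1 + 8/15z + 7/15z(1+5/11z) = 1 + z + 7/33z²
  Hence R(z) = 1 + z + 7/33z².

Solve |R(x)|<1 on ℝ⁻.
x=-1.66: |R|=0.0755
R=1: x+7/33x²=0 ⇒ x=−33/7=-4.7143; min R=1−1/(4·7/33)=-0.1786>−1
Confirm numerically:
  x=-3.633: |R|=0.16672 <1
  x=-2.680: |R|=0.15646 <1
  x=-2.471: |R|=0.17582 <1
  x=-2.214: |R|=0.17423 <1
  x=-5.003: |R|=1.30640 >1
  x=-4.874: |R|=1.16513 >1
So |R|<1 on (-4.7143, 0).

z∈(-4.7143,0).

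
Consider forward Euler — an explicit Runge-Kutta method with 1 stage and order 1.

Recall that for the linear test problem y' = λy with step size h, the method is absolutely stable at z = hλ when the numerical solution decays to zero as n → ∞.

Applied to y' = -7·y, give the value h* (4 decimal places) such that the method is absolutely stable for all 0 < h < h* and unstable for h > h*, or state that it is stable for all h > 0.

Set f=λy, z=hλ:
  order 1, 1-stage ⇒ R(z)=1+z
  (e.g. R(-1.36)=-0.36000, |R|=0.36000)

Find x<0 with |R(x)|<1.
x=-1.36: |R|=0.3600
|R(-1.43)|=0.4300 |R(-1.03)|=0.0300 |R(-0.75)|=0.2500
Bisect:
  x_lo=-2.8639 |R|=1.8639  x_hi=-0.2426 |R|=0.7574
  mid=-1.55325 |R|=0.55325 →hi
  mid=-2.20859 |R|=1.20859 →lo
  mid=-1.88092 |R|=0.88092 →hi
  mid=-2.04475 |R|=1.04475 →lo
  mid=-1.96284 |R|=0.96284 →hi
  mid=-2.00379 |R|=1.00379 →lo
  mid=-1.98332 |R|=0.98332 →hi
  mid=-1.99355 |R|=0.99355 →hi
  mid=-1.99867 |R|=0.99867 →hi
  mid=-2.00123 |R|=1.00123 →lo
  ...
  [-2.00011,-1.99995] ⇒ x*=-2.0000
So |R|<1 on (-2.0000, 0).

(-2.0000,0); λ=-7 ⇒ h* = 0.2857.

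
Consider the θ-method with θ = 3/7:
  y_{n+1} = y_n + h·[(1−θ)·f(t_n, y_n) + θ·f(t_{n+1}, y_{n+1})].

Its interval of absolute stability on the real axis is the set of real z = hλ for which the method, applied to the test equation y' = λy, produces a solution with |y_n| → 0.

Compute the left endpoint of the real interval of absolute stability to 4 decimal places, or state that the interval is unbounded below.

left endpoint -14.0000.

Test eqn y'=λy, z=hλ:
  y_{n+1} = y_n + z·[4/7·y_n + 3/7·y_{n+1}] ⇒ (1 − 3/7z)y_{n+1} = (1 + 4/7z)y_n
  ⇒ R(z) = (1 + 4/7z)/(1 − 3/7z).

Solve |R(x)|<1 on ℝ⁻.
x=-1.73: |R|=0.0066
R=−1: 1+4/7x = −1+3/7x ⇒ -1/7x=2 ⇒ x=2/(-1/7)=-14.0000
Confirm numerically:
  x=-12.033: |R|=0.95436 <1
  x=-8.605: |R|=0.83559 <1
  x=-8.224: |R|=0.81763 <1
  x=-5.750: |R|=0.65979 <1
  x=-14.435: |R|=1.00865 >1
  x=-14.337: |R|=1.00674 >1
So |R|<1 on (-14.0000, 0).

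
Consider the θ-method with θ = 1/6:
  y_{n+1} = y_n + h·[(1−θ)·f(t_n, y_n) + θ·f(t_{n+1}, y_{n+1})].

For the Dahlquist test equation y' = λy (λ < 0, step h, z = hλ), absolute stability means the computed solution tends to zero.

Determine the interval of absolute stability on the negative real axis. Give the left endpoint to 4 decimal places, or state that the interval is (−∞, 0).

With y'=λy (z=hλ):
  y_{n+1} = y_n + z·[5/6·y_n + 1/6·y_{n+1}] ⇒ (1 − 1/6z)y_{n+1} = (1 + 5/6z)y_n
  Hence R(z) = (1 + 5/6z)/(1 − 1/6z).

Solve |R(x)|<1 on ℝ⁻.
x=-0.92: |R|=0.2023
R=−1: 1+5/6x = −1+1/6x ⇒ -2/3x=2 ⇒ x=2/(-2/3)=-3.0000
Confirm numerically:
  x=-2.140: |R|=0.57740 <1
  x=-1.949: |R|=0.47113 <1
  x=-1.511: |R|=0.20703 <1
  x=-1.422: |R|=0.14956 <1
  x=-3.469: |R|=1.19812 >1
  x=-3.068: |R|=1.03000 >1
Interval (-3.0000, 0).

(-3.0000, 0).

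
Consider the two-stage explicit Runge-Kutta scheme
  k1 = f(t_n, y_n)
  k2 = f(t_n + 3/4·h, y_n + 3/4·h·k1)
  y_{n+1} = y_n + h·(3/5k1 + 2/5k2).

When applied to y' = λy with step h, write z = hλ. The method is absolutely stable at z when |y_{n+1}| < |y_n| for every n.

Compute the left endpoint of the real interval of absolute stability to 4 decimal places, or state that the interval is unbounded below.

On y'=λy, z=hλ:
  k1=λy_n ⇒ h·k1=z·y_n;  k2=λ(1+3/4z)y_n ⇒ h·k2=z(1+3/4z)y_n
  y_{n+1}/y_n = 1 + 3/5z + 2/5z(1+3/4z) = 1 + z + 3/10z²
  R(z) = 1 + z + 3/10z².

Need |R(x)|<1, x<0.
x=-1.34: |R|=0.1987
R=1: x+3/10x²=0 ⇒ x=−10/3=-3.3333; min R=1−1/(4·3/10)=0.1667>−1
Confirm numerically:
  x=-2.741: |R|=0.51292 <1
  x=-1.728: |R|=0.16780 <1
  x=-1.558: |R|=0.17021 <1
  x=-1.348: |R|=0.19713 <1
  x=-3.735: |R|=1.45007 >1
  x=-3.561: |R|=1.24322 >1
Interval (-3.3333, 0).

left endpoint -3.3333.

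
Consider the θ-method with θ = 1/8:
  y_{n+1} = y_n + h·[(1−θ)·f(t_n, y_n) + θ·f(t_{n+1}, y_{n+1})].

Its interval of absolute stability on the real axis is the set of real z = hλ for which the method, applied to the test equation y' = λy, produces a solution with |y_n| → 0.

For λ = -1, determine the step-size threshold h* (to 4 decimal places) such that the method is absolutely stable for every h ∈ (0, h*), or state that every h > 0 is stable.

(-2.6667,0); λ=-1 ⇒ h* = (8/3)/1 = 2.6667.

Set f=λy, z=hλ:
  y_{n+1} = y_n + z·[7/8·y_n + 1/8·y_{n+1}] ⇒ (1 − 1/8z)y_{n+1} = (1 + 7/8z)y_n
  R(z) = (1 + 7/8z)/(1 − 1/8z).

Need |R(x)|<1, x<0.
x=-0.74: |R|=0.3227
R=−1: 1+7/8x = −1+1/8x ⇒ -3/4x=2 ⇒ x=2/(-3/4)=-2.6667
Confirm numerically:
  x=-2.455: |R|=0.87853 <1
  x=-2.259: |R|=0.76158 <1
  x=-1.125: |R|=0.01370 <1
  x=-3.134: |R|=1.25184 >1
  x=-3.076: |R|=1.22174 >1
Stable set (-2.6667, 0).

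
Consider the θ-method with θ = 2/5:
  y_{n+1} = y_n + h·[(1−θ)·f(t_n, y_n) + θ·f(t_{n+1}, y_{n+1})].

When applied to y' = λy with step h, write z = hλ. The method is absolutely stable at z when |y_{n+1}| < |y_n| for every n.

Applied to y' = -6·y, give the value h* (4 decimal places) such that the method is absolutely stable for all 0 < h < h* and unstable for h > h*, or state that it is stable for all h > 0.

(-10.0000,0); λ=-6 ⇒ h* = (10)/6 = 1.6667.

On y'=λy, z=hλ:
  y_{n+1} = y_n + z·[3/5·y_n + 2/5·y_{n+1}] ⇒ (1 − 2/5z)y_{n+1} = (1 + 3/5z)y_n
  R(z) = (1 + 3/5z)/(1 − 2/5z).

Find x<0 with |R(x)|<1.
x=-0.7: |R|=0.4531
R=−1: 1+3/5x = −1+2/5x ⇒ -1/5x=2 ⇒ x=2/(-1/5)=-10.0000
Confirm numerically:
  x=-9.232: |R|=0.96727 <1
  x=-8.739: |R|=0.94390 <1
  x=-6.257: |R|=0.78629 <1
  x=-5.140: |R|=0.68194 <1
  x=-10.427: |R|=1.01652 >1
  x=-10.101: |R|=1.00401 >1
  x=-10.049: |R|=1.00195 >1
So |R|<1 on (-10.0000, 0).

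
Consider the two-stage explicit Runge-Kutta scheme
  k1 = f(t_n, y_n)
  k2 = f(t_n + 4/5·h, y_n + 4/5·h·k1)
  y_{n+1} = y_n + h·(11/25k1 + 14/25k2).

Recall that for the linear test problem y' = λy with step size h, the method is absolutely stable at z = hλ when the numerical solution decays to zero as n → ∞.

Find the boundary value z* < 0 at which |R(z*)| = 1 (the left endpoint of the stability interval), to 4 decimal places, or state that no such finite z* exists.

left endpoint -2.2321.

On y'=λy, z=hλ:
  k1=λy_n ⇒ h·k1=z·y_n;  k2=λ(1+4/5z)y_n ⇒ h·k2=z(1+4/5z)y_n
  y_{n+1}/y_n = 1 + 11/25z + 14/25z(1+4/5z) = 1 + z + 56/125z²
  R(z) = 1 + z + 56/125z².

Need |R(x)|<1, x<0.
x=-0.6: |R|=0.5613
R=1: x+56/125x²=0 ⇒ x=−125/56=-2.2321; min R=1−1/(4·56/125)=0.4420>−1
Confirm numerically:
  x=-1.995: |R|=0.78805 <1
  x=-1.289: |R|=0.45536 <1
  x=-1.280: |R|=0.45400 <1
  x=-1.251: |R|=0.45012 <1
  x=-2.773: |R|=1.67191 >1
  x=-2.428: |R|=1.21304 >1
So |R|<1 on (-2.2321, 0).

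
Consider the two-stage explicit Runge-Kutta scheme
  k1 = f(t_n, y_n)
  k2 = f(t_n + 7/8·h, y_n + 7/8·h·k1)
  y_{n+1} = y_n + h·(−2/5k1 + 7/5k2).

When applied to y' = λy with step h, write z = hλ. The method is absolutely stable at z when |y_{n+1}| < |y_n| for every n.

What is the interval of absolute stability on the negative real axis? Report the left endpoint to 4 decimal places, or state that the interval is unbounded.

Test eqn y'=λy, z=hλ:
  k1=λy_n ⇒ h·k1=z·y_n;  k2=λ(1+7/8z)y_n ⇒ h·k2=z(1+7/8z)y_n
  y_{n+1}/y_n = 1 − 2/5z + 7/5z(1+7/8z) = 1 + z + 49/40z²
  R(z) = 1 + z + 49/40z².

Boundary: |R(x)|=1, x<0.
x=-0.86: |R|=1.0460
R=1: x+49/40x²=0 ⇒ x=−40/49=-0.8163; min R=1−1/(4·49/40)=0.7959>−1
Confirm numerically:
  x=-0.769: |R|=0.95542 <1
  x=-0.594: |R|=0.83822 <1
  x=-0.406: |R|=0.79592 <1
  x=-0.359: |R|=0.79888 <1
  x=-1.232: |R|=1.62733 >1
  x=-0.944: |R|=1.14764 >1
So |R|<1 on (-0.8163, 0).

z∈(-0.8163,0).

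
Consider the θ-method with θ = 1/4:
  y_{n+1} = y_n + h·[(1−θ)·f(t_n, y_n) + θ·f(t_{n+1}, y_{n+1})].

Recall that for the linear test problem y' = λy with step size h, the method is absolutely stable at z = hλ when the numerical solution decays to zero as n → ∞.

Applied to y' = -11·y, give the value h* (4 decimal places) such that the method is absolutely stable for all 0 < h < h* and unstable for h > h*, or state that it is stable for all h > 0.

Test eqn y'=λy, z=hλ:
  y_{n+1} = y_n + z·[3/4·y_n + 1/4·y_{n+1}] ⇒ (1 − 1/4z)y_{n+1} = (1 + 3/4z)y_n
  R(z) = (1 + 3/4z)/(1 − 1/4z).

Boundary: |R(x)|=1, x<0.
x=-0.99: |R|=0.2064
R=−1: 1+3/4x = −1+1/4x ⇒ -1/2x=2 ⇒ x=2/(-1/2)=-4.0000
Confirm numerically:
  x=-3.941: |R|=0.98514 <1
  x=-2.973: |R|=0.70544 <1
  x=-2.932: |R|=0.69186 <1
  x=-2.228: |R|=0.43096 <1
  x=-4.559: |R|=1.13062 >1
  x=-4.459: |R|=1.10852 >1
  x=-4.179: |R|=1.04377 >1
Stable set (-4.0000, 0).

(-4.0000,0); λ=-11 ⇒ h* = (4)/11 = 0.3636.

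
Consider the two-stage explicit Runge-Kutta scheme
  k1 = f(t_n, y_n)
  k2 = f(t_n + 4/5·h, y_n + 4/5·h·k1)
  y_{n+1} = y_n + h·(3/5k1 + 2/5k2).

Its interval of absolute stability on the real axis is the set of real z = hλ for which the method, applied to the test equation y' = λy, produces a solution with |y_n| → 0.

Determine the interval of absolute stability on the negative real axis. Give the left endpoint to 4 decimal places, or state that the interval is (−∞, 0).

On y'=λy, z=hλ:
  k1=λy_n ⇒ h·k1=z·y_n;  k2=λ(1+4/5z)y_n ⇒ h·k2=z(1+4/5z)y_n
  y_{n+1}/y_n = 1 + 3/5z + 2/5z(1+4/5z) = 1 + z + 8/25z²
  R(z) = 1 + z + 8/25z².

Solve |R(x)|<1 on ℝ⁻.
x=-0.31: |R|=0.7208
R=1: x+8/25x²=0 ⇒ x=−25/8=-3.1250; min R=1−1/(4·8/25)=0.2188>−1
Confirm numerically:
  x=-2.397: |R|=0.44159 <1
  x=-1.744: |R|=0.22929 <1
  x=-1.380: |R|=0.22941 <1
  x=-3.491: |R|=1.40887 >1
  x=-3.434: |R|=1.33955 >1
So |R|<1 on (-3.1250, 0).

(-3.1250, 0).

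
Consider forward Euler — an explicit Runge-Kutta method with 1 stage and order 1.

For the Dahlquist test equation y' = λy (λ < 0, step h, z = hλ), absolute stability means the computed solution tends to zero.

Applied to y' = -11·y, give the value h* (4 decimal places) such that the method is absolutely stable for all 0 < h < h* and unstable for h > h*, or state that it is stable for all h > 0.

(-2.0000,0); λ=-11 ⇒ h* = 0.1818.

On y'=λy, z=hλ:
  order 1, 1-stage ⇒ R(z)=1+z
  (e.g. R(-0.66)=0.34000, |R|=0.34000)

Find x<0 with |R(x)|<1.
x=-0.66: |R|=0.3400
|R(-2.03)|=1.0300 |R(-1.92)|=0.9200 |R(-1.7)|=0.7000
Bisect:
  x_lo=-2.7058 |R|=1.7058  x_hi=-0.1887 |R|=0.8113
  mid=-1.44726 |R|=0.44726 →hi
  mid=-2.07654 |R|=1.07654 →lo
  mid=-1.76190 |R|=0.76190 →hi
  mid=-1.91922 |R|=0.91922 →hi
  mid=-1.99788 |R|=0.99788 →hi
  mid=-2.03721 |R|=1.03721 →lo
  mid=-2.01755 |R|=1.01755 →lo
  ...
  [-2.00003,-1.99988] ⇒ x*=-2.0000
Interval (-2.0000, 0).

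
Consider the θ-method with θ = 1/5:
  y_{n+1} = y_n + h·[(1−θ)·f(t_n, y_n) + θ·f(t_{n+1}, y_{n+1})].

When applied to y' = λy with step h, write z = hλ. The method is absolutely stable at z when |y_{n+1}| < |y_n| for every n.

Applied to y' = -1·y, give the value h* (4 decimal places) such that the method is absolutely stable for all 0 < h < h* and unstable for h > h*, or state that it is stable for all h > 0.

Test eqn y'=λy, z=hλ:
  y_{n+1} = y_n + z·[4/5·y_n + 1/5·y_{n+1}] ⇒ (1 − 1/5z)y_{n+1} = (1 + 4/5z)y_n
  ⇒ R(z) = (1 + 4/5z)/(1 − 1/5z).

Find x<0 with |R(x)|<1.
x=-1.69: |R|=0.2631
R=−1: 1+4/5x = −1+1/5x ⇒ -3/5x=2 ⇒ x=2/(-3/5)=-3.3333
Confirm numerically:
  x=-2.584: |R|=0.70359 <1
  x=-2.537: |R|=0.68303 <1
  x=-2.519: |R|=0.67509 <1
  x=-1.756: |R|=0.29959 <1
  x=-3.700: |R|=1.12644 >1
  x=-3.690: |R|=1.12313 >1
  x=-3.580: |R|=1.08625 >1
Interval (-3.3333, 0).

(-3.3333,0); λ=-1 ⇒ h* = (10/3)/1 = 3.3333.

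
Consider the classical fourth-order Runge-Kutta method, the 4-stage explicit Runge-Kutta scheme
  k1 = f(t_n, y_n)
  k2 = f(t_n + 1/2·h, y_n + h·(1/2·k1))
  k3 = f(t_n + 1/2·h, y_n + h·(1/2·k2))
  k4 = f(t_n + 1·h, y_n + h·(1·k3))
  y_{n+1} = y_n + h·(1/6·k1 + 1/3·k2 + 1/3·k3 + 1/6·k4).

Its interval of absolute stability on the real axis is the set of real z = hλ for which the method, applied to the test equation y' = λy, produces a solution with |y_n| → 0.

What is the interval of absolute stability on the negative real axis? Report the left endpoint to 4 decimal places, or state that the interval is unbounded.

Test eqn y'=λy, z=hλ:
  order 4, 4-stage ⇒ R(z)=1+z+z^2/2+z^3/6+z^4/24
  (e.g. R(-0.45)=0.63777, |R|=0.63777)

Boundary: |R(x)|=1, x<0.
x=-0.45: |R|=0.6378
|R(-2.87)|=1.1354 |R(-2.06)|=0.3552 |R(-1.13)|=0.3359
Bisect:
  x_lo=-3.1872 |R|=1.7955  x_hi=-0.3963 |R|=0.6729
  mid=-1.79177 |R|=0.28418 →hi
  mid=-2.48950 |R|=0.63825 →hi
  mid=-2.83837 |R|=1.08301 →lo
  mid=-2.66393 |R|=0.83192 →hi
  mid=-2.75115 |R|=0.94973 →hi
  mid=-2.79476 |R|=1.01437 →lo
  mid=-2.77296 |R|=0.98156 →hi
  ...
  [-2.78539,-2.78522] ⇒ x*=-2.7853
Stable set (-2.7853, 0).

z∈(-2.7853,0).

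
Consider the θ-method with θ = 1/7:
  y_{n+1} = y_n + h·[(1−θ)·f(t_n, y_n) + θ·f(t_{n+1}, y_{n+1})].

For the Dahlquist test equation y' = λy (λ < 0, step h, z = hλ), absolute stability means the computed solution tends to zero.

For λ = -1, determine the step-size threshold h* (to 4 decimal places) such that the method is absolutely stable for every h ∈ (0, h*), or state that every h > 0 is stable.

Set f=λy, z=hλ:
  y_{n+1} = y_n + z·[6/7·y_n + 1/7·y_{n+1}] ⇒ (1 − 1/7z)y_{n+1} = (1 + 6/7z)y_n
  ⇒ R(z) = (1 + 6/7z)/(1 − 1/7z).

Need |R(x)|<1, x<0.
x=-1.44: |R|=0.1943
R=−1: 1+6/7x = −1+1/7x ⇒ -5/7x=2 ⇒ x=2/(-5/7)=-2.8000
Confirm numerically:
  x=-2.040: |R|=0.57965 <1
  x=-1.866: |R|=0.47327 <1
  x=-1.612: |R|=0.31026 <1
  x=-3.255: |R|=1.22184 >1
  x=-3.227: |R|=1.20876 >1
  x=-2.986: |R|=1.09313 >1
So |R|<1 on (-2.8000, 0).

(-2.8000,0); λ=-1 ⇒ h* = (14/5)/1 = 2.8000.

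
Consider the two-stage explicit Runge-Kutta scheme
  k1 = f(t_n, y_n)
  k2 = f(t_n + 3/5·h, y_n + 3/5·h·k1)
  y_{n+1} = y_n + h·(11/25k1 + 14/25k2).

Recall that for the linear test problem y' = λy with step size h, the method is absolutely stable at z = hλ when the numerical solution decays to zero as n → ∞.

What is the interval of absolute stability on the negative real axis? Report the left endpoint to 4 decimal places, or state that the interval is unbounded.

With y'=λy (z=hλ):
  k1=λy_n ⇒ h·k1=z·y_n;  k2=λ(1+3/5z)y_n ⇒ h·k2=z(1+3/5z)y_n
  y_{n+1}/y_n = 1 + 11/25z + 14/25z(1+3/5z) = 1 + z + 42/125z²
  ⇒ R(z) = 1 + z + 42/125z².

Find x<0 with |R(x)|<1.
x=-0.48: |R|=0.5974
R=1: x+42/125x²=0 ⇒ x=−125/42=-2.9762; min R=1−1/(4·42/125)=0.2560>−1
Confirm numerically:
  x=-2.505: |R|=0.60341 <1
  x=-2.007: |R|=0.34642 <1
  x=-1.528: |R|=0.25649 <1
  x=-3.436: |R|=1.53085 >1
  x=-3.068: |R|=1.09464 >1
So |R|<1 on (-2.9762, 0).

(-2.9762, 0).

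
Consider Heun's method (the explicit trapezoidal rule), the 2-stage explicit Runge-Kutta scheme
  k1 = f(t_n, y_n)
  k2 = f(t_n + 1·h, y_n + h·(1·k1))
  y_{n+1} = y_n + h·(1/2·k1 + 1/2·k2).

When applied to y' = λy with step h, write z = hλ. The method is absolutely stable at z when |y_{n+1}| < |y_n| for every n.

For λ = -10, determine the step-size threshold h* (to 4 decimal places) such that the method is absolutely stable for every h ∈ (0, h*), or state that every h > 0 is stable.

(-2.0000,0); λ=-10 ⇒ h* = 0.2000.

On y'=λy, z=hλ:
  order 2, 2-stage ⇒ R(z)=1+z+z^2/2
  (e.g. R(-0.99)=0.50005, |R|=0.50005)

Boundary: |R(x)|=1, x<0.
x=-0.99: |R|=0.5000
|R(-2.03)|=1.0304 |R(-2.01)|=1.0100 |R(-1.44)|=0.5968
Bisect:
  x_lo=-2.7533 |R|=2.0371  x_hi=-0.3738 |R|=0.6961
  mid=-1.56354 |R|=0.65879 →hi
  mid=-2.15843 |R|=1.17098 →lo
  mid=-1.86099 |R|=0.87065 →hi
  mid=-2.00971 |R|=1.00976 →lo
  mid=-1.93535 |R|=0.93744 →hi
  mid=-1.97253 |R|=0.97291 →hi
  mid=-1.99112 |R|=0.99116 →hi
  mid=-2.00042 |R|=1.00042 →lo
  ...
  [-2.00012,-1.99998] ⇒ x*=-2.0000
So |R|<1 on (-2.0000, 0).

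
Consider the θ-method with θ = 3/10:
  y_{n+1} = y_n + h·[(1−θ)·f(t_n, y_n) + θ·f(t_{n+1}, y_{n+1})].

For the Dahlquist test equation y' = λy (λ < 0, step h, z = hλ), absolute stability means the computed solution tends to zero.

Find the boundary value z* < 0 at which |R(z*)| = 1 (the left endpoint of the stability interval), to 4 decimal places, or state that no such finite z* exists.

On y'=λy, z=hλ:
  y_{n+1} = y_n + z·[7/10·y_n + 3/10·y_{n+1}] ⇒ (1 − 3/10z)y_{n+1} = (1 + 7/10z)y_n
  ⇒ R(z) = (1 + 7/10z)/(1 − 3/10z).

Need |R(x)|<1, x<0.
x=-0.91: |R|=0.2852
R=−1: 1+7/10x = −1+3/10x ⇒ -2/5x=2 ⇒ x=2/(-2/5)=-5.0000
Confirm numerically:
  x=-4.049: |R|=0.82824 <1
  x=-3.899: |R|=0.79702 <1
  x=-3.079: |R|=0.60056 <1
  x=-2.992: |R|=0.57673 <1
  x=-5.584: |R|=1.08732 >1
  x=-5.406: |R|=1.06194 >1
  x=-5.050: |R|=1.00795 >1
Interval (-5.0000, 0).

z* = -5.0000.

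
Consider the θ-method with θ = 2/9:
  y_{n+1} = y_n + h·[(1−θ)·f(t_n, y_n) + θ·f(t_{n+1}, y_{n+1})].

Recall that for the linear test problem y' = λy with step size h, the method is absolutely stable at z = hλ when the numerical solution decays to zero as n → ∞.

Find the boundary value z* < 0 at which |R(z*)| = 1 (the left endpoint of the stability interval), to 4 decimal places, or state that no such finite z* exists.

z* = -3.6000.

On y'=λy, z=hλ:
  y_{n+1} = y_n + z·[7/9·y_n + 2/9·y_{n+1}] ⇒ (1 − 2/9z)y_{n+1} = (1 + 7/9z)y_n
  R(z) = (1 + 7/9z)/(1 − 2/9z).

Boundary: |R(x)|=1, x<0.
x=-1.74: |R|=0.2548
R=−1: 1+7/9x = −1+2/9x ⇒ -5/9x=2 ⇒ x=2/(-5/9)=-3.6000
Confirm numerically:
  x=-3.512: |R|=0.97254 <1
  x=-3.449: |R|=0.95251 <1
  x=-2.931: |R|=0.77493 <1
  x=-2.093: |R|=0.42856 <1
  x=-4.146: |R|=1.15788 >1
  x=-4.078: |R|=1.13931 >1
  x=-4.024: |R|=1.12435 >1
So |R|<1 on (-3.6000, 0).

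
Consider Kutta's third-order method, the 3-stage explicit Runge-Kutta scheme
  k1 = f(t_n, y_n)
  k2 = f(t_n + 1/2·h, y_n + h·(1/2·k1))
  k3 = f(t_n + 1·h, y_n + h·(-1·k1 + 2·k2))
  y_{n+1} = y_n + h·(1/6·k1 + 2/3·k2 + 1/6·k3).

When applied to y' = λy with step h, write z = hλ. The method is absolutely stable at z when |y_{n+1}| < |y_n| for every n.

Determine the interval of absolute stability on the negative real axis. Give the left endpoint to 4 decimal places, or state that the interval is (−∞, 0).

z∈(-2.5127,0).

Set f=λy, z=hλ:
  order 3, 3-stage ⇒ R(z)=1+z+z^2/2+z^3/6
  (e.g. R(-0.81)=0.42948, |R|=0.42948)

Solve |R(x)|<1 on ℝ⁻.
x=-0.81: |R|=0.4295
|R(-2.87)|=1.6915 |R(-1.87)|=0.2114 |R(-0.87)|=0.3987
Bisect:
  x_lo=-3.0672 |R|=2.1725  x_hi=-0.3209 |R|=0.7251
  mid=-1.69403 |R|=0.06939 →hi
  mid=-2.38059 |R|=0.79554 →hi
  mid=-2.72388 |R|=1.38243 →lo
  mid=-2.55224 |R|=1.06612 →lo
  mid=-2.46641 |R|=0.92543 →hi
  mid=-2.50933 |R|=0.99439 →hi
  mid=-2.53078 |R|=1.02990 →lo
  mid=-2.52005 |R|=1.01206 →lo
  ...
  [-2.51285,-2.51268] ⇒ x*=-2.5127
So |R|<1 on (-2.5127, 0).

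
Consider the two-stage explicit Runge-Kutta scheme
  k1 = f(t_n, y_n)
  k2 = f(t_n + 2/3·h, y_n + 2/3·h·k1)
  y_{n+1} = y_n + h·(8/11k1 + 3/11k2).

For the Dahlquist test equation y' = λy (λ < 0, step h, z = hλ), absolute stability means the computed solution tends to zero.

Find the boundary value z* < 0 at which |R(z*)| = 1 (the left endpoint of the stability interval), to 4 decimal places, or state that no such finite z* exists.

With y'=λy (z=hλ):
  k1=λy_n ⇒ h·k1=z·y_n;  k2=λ(1+2/3z)y_n ⇒ h·k2=z(1+2/3z)y_n
  y_{n+1}/y_n = 1 + 8/11z + 3/11z(1+2/3z) = 1 + z + 2/11z²
  R(z) = 1 + z + 2/11z².

Need |R(x)|<1, x<0.
x=-1.62: |R|=0.1428
R=1: x+2/11x²=0 ⇒ x=−11/2=-5.5000; min R=1−1/(4·2/11)=-0.3750>−1
Confirm numerically:
  x=-5.112: |R|=0.63937 <1
  x=-4.611: |R|=0.25469 <1
  x=-4.095: |R|=0.04609 <1
  x=-3.652: |R|=0.22707 <1
  x=-6.020: |R|=1.56916 >1
  x=-5.815: |R|=1.33304 >1
Stable set (-5.5000, 0).

left endpoint -5.5000.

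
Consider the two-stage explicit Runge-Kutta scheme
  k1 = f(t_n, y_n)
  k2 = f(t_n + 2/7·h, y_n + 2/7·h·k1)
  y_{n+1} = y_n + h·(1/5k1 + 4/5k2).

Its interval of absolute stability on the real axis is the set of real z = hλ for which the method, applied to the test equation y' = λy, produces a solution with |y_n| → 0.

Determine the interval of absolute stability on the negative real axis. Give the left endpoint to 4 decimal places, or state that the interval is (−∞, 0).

Set f=λy, z=hλ:
  k1=λy_n ⇒ h·k1=z·y_n;  k2=λ(1+2/7z)y_n ⇒ h·k2=z(1+2/7z)y_n
  y_{n+1}/y_n = 1 + 1/5z + 4/5z(1+2/7z) = 1 + z + 8/35z²
  ⇒ R(z) = 1 + z + 8/35z².

Solve |R(x)|<1 on ℝ⁻.
x=-1.57: |R|=0.0066
R=1: x+8/35x²=0 ⇒ x=−35/8=-4.3750; min R=1−1/(4·8/35)=-0.0938>−1
Confirm numerically:
  x=-3.931: |R|=0.60106 <1
  x=-3.181: |R|=0.13186 <1
  x=-2.762: |R|=0.01831 <1
  x=-4.971: |R|=1.67719 >1
  x=-4.916: |R|=1.60790 >1
Stable set (-4.3750, 0).

(-4.3750, 0).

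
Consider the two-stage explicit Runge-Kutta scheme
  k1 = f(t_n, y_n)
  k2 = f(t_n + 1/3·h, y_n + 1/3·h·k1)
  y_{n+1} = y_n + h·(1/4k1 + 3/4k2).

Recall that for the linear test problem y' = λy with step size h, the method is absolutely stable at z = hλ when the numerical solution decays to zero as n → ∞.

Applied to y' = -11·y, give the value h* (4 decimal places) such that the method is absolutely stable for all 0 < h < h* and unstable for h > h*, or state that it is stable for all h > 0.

(-4.0000,0); λ=-11 ⇒ h* = (4)/11 = 0.3636.

Set f=λy, z=hλ:
  k1=λy_n ⇒ h·k1=z·y_n;  k2=λ(1+1/3z)y_n ⇒ h·k2=z(1+1/3z)y_n
  y_{n+1}/y_n = 1 + 1/4z + 3/4z(1+1/3z) = 1 + z + 1/4z²
  ⇒ R(z) = 1 + z + 1/4z².

Boundary: |R(x)|=1, x<0.
x=-0.72: |R|=0.4096
R=1: x+1/4x²=0 ⇒ x=−4=-4.0000; min R=1−1/(4·1/4)=0.0000>−1
Confirm numerically:
  x=-3.701: |R|=0.72335 <1
  x=-3.154: |R|=0.33293 <1
  x=-3.033: |R|=0.26677 <1
  x=-2.624: |R|=0.09734 <1
  x=-4.116: |R|=1.11936 >1
  x=-4.077: |R|=1.07848 >1
Stable set (-4.0000, 0).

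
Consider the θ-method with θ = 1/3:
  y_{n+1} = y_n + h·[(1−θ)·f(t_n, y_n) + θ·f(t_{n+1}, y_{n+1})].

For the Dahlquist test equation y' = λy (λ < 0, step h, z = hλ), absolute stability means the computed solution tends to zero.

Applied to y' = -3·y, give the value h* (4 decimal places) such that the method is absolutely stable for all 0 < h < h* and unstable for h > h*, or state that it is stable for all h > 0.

With y'=λy (z=hλ):
  y_{n+1} = y_n + z·[2/3·y_n + 1/3·y_{n+1}] ⇒ (1 − 1/3z)y_{n+1} = (1 + 2/3z)y_n
  R(z) = (1 + 2/3z)/(1 − 1/3z).

Boundary: |R(x)|=1, x<0.
x=-0.58: |R|=0.5140
R=−1: 1+2/3x = −1+1/3x ⇒ -1/3x=2 ⇒ x=2/(-1/3)=-6.0000
Confirm numerically:
  x=-5.640: |R|=0.95833 <1
  x=-3.922: |R|=0.69980 <1
  x=-3.508: |R|=0.61709 <1
  x=-2.555: |R|=0.37984 <1
  x=-6.235: |R|=1.02545 >1
  x=-6.190: |R|=1.02067 >1
So |R|<1 on (-6.0000, 0).

(-6.0000,0); λ=-3 ⇒ h* = (6)/3 = 2.0000.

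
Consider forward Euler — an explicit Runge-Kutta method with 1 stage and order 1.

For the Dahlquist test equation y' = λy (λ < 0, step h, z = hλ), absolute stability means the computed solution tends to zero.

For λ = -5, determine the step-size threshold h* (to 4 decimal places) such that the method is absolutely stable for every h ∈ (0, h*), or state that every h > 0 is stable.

(-2.0000,0); λ=-5 ⇒ h* = 0.4000.

With y'=λy (z=hλ):
  order 1, 1-stage ⇒ R(z)=1+z
  (e.g. R(-1.39)=-0.39000, |R|=0.39000)

Need |R(x)|<1, x<0.
x=-1.39: |R|=0.3900
|R(-2.36)|=1.3600 |R(-1.61)|=0.6100
Bisect:
  x_lo=-2.4597 |R|=1.4597  x_hi=-0.3963 |R|=0.6037
  mid=-1.42796 |R|=0.42796 →hi
  mid=-1.94382 |R|=0.94382 →hi
  mid=-2.20175 |R|=1.20175 →lo
  mid=-2.07278 |R|=1.07278 →lo
  mid=-2.00830 |R|=1.00830 →lo
  mid=-1.97606 |R|=0.97606 →hi
  mid=-1.99218 |R|=0.99218 →hi
  mid=-2.00024 |R|=1.00024 →lo
  ...
  [-2.00011,-1.99999] ⇒ x*=-2.0000
Interval (-2.0000, 0).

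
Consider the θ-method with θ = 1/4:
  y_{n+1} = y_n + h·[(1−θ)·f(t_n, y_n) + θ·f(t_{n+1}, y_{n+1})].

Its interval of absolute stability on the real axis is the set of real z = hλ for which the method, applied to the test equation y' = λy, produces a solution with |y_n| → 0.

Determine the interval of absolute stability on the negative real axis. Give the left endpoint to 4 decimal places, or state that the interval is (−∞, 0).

Test eqn y'=λy, z=hλ:
  y_{n+1} = y_n + z·[3/4·y_n + 1/4·y_{n+1}] ⇒ (1 − 1/4z)y_{n+1} = (1 + 3/4z)y_n
  ⇒ R(z) = (1 + 3/4z)/(1 − 1/4z).

Need |R(x)|<1, x<0.
x=-0.32: |R|=0.7037
R=−1: 1+3/4x = −1+1/4x ⇒ -1/2x=2 ⇒ x=2/(-1/2)=-4.0000
Confirm numerically:
  x=-3.215: |R|=0.78240 <1
  x=-3.176: |R|=0.77035 <1
  x=-2.126: |R|=0.38818 <1
  x=-1.937: |R|=0.30504 <1
  x=-4.285: |R|=1.06880 >1
  x=-4.038: |R|=1.00946 >1
So |R|<1 on (-4.0000, 0).

z∈(-4.0000,0).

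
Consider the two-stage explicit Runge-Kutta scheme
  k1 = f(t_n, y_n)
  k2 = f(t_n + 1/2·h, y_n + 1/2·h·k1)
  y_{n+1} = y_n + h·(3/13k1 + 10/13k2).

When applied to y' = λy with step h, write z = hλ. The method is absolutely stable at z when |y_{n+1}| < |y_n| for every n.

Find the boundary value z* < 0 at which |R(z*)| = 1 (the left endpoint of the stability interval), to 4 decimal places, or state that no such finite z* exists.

Test eqn y'=λy, z=hλ:
  k1=λy_n ⇒ h·k1=z·y_n;  k2=λ(1+1/2z)y_n ⇒ h·k2=z(1+1/2z)y_n
  y_{n+1}/y_n = 1 + 3/13z + 10/13z(1+1/2z) = 1 + z + 5/13z²
  Hence R(z) = 1 + z + 5/13z².

Find x<0 with |R(x)|<1.
x=-1.63: |R|=0.3919
R=1: x+5/13x²=0 ⇒ x=−13/5=-2.6000; min R=1−1/(4·5/13)=0.3500>−1
Confirm numerically:
  x=-2.455: |R|=0.86309 <1
  x=-1.948: |R|=0.51150 <1
  x=-1.169: |R|=0.35660 <1
  x=-3.145: |R|=1.65924 >1
  x=-3.051: |R|=1.52923 >1
Interval (-2.6000, 0).

z* = -2.6000.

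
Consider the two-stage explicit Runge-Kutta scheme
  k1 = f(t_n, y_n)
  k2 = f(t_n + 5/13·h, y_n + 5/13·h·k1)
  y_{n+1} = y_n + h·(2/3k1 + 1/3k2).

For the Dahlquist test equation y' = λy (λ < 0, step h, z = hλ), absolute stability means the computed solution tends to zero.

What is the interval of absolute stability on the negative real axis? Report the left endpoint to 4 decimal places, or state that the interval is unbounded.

(-7.8000, 0).

With y'=λy (z=hλ):
  k1=λy_n ⇒ h·k1=z·y_n;  k2=λ(1+5/13z)y_n ⇒ h·k2=z(1+5/13z)y_n
  y_{n+1}/y_n = 1 + 2/3z + 1/3z(1+5/13z) = 1 + z + 5/39z²
  Hence R(z) = 1 + z + 5/39z².

Need |R(x)|<1, x<0.
x=-0.97: |R|=0.1506
R=1: x+5/39x²=0 ⇒ x=−39/5=-7.8000; min R=1−1/(4·5/39)=-0.9500>−1
Confirm numerically:
  x=-6.974: |R|=0.26147 <1
  x=-6.291: |R|=0.21707 <1
  x=-3.889: |R|=0.94998 <1
  x=-8.023: |R|=1.22938 >1
  x=-8.008: |R|=1.21355 >1
  x=-7.895: |R|=1.09616 >1
Interval (-7.8000, 0).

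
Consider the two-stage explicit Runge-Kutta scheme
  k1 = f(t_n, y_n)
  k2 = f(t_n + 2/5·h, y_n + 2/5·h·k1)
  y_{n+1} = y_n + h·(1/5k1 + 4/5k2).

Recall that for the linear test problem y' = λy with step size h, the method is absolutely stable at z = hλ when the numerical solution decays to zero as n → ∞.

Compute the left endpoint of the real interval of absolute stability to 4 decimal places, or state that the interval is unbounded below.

z* = -3.1250.

Test eqn y'=λy, z=hλ:
  k1=λy_n ⇒ h·k1=z·y_n;  k2=λ(1+2/5z)y_n ⇒ h·k2=z(1+2/5z)y_n
  y_{n+1}/y_n = 1 + 1/5z + 4/5z(1+2/5z) = 1 + z + 8/25z²
  ⇒ R(z) = 1 + z + 8/25z².

Solve |R(x)|<1 on ℝ⁻.
x=-1.58: |R|=0.2188
R=1: x+8/25x²=0 ⇒ x=−25/8=-3.1250; min R=1−1/(4·8/25)=0.2188>−1
Confirm numerically:
  x=-3.072: |R|=0.94790 <1
  x=-2.379: |R|=0.43209 <1
  x=-1.447: |R|=0.22302 <1
  x=-3.430: |R|=1.33477 >1
  x=-3.367: |R|=1.26074 >1
Interval (-3.1250, 0).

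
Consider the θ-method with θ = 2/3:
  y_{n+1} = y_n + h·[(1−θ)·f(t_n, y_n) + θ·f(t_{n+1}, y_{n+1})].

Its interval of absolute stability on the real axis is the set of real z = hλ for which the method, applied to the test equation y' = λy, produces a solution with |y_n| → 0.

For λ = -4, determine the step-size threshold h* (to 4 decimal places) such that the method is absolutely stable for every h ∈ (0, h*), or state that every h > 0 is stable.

Set f=λy, z=hλ:
  y_{n+1} = y_n + z·[1/3·y_n + 2/3·y_{n+1}] ⇒ (1 − 2/3z)y_{n+1} = (1 + 1/3z)y_n
  R(z) = (1 + 1/3z)/(1 − 2/3z).

Boundary: |R(x)|=1, x<0.
x=-1.47: |R|=0.2576
x=-2: |R|=0.1429
x=-10: |R|=0.3043
x=-100: |R|=0.4778
θ=2/3≥1/2 ⇒ |1+1/3x|<|1−2/3x| ∀x<0 ⇒ interval (−∞,0).

(−∞, 0) — no finite endpoint. Any h>0 works for λ=-4.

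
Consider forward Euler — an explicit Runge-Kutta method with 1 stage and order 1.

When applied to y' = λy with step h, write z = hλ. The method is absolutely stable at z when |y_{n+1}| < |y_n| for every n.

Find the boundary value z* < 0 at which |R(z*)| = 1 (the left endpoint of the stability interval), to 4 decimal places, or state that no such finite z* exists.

left endpoint -2.0000.

On y'=λy, z=hλ:
  order 1, 1-stage ⇒ R(z)=1+z
  (e.g. R(-1.07)=-0.07000, |R|=0.07000)

Need |R(x)|<1, x<0.
x=-1.07: |R|=0.0700
|R(-1.74)|=0.7400 |R(-0.79)|=0.2100 |R(-0.57)|=0.4300
Bisect:
  x_lo=-2.6574 |R|=1.6574  x_hi=-0.0869 |R|=0.9131
  mid=-1.37219 |R|=0.37219 →hi
  mid=-2.01480 |R|=1.01480 →lo
  mid=-1.69349 |R|=0.69349 →hi
  mid=-1.85415 |R|=0.85415 →hi
  mid=-1.93448 |R|=0.93448 →hi
  mid=-1.97464 |R|=0.97464 →hi
  mid=-1.99472 |R|=0.99472 →hi
  ...
  [-2.00006,-1.99990] ⇒ x*=-2.0000
So |R|<1 on (-2.0000, 0).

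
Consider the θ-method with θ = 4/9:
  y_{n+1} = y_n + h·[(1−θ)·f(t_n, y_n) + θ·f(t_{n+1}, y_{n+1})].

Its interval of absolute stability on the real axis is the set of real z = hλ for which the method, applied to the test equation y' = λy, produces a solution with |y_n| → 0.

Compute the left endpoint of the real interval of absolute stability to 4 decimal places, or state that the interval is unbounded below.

z* = -18.0000.

On y'=λy, z=hλ:
  y_{n+1} = y_n + z·[5/9·y_n + 4/9·y_{n+1}] ⇒ (1 − 4/9z)y_{n+1} = (1 + 5/9z)y_n
  Hence R(z) = (1 + 5/9z)/(1 − 4/9z).

Boundary: |R(x)|=1, x<0.
x=-0.98: |R|=0.3173
R=−1: 1+5/9x = −1+4/9x ⇒ -1/9x=2 ⇒ x=2/(-1/9)=-18.0000
Confirm numerically:
  x=-17.218: |R|=0.98996 <1
  x=-9.477: |R|=0.81830 <1
  x=-7.849: |R|=0.74871 <1
  x=-18.447: |R|=1.00540 >1
  x=-18.259: |R|=1.00316 >1
  x=-18.138: |R|=1.00169 >1
Interval (-18.0000, 0).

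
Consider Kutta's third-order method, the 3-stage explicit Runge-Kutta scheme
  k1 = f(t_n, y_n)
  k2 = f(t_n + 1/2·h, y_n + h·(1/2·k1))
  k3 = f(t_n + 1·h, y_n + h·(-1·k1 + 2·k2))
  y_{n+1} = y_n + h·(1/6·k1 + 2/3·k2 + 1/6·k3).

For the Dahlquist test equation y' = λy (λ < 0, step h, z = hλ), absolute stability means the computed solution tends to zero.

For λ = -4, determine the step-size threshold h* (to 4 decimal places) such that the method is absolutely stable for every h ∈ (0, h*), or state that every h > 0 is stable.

(-2.5127,0); λ=-4 ⇒ h* = 0.6282.

Test eqn y'=λy, z=hλ:
  order 3, 3-stage ⇒ R(z)=1+z+z^2/2+z^3/6
  (e.g. R(-1.06)=0.30330, |R|=0.30330)

Need |R(x)|<1, x<0.
x=-1.06: |R|=0.3033
|R(-1.59)|=0.0041 |R(-1.44)|=0.0991 |R(-0.91)|=0.3785
Bisect:
  x_lo=-2.8242 |R|=1.5904  x_hi=-0.0563 |R|=0.9453
  mid=-1.44024 |R|=0.09899 →hi
  mid=-2.13220 |R|=0.47466 →hi
  mid=-2.47819 |R|=0.94408 →hi
  mid=-2.65118 |R|=1.24255 →lo
  mid=-2.56468 |R|=1.08746 →lo
  mid=-2.52144 |R|=1.01435 →lo
  mid=-2.49981 |R|=0.97886 →hi
  ...
  [-2.51282,-2.51265] ⇒ x*=-2.5127
So |R|<1 on (-2.5127, 0).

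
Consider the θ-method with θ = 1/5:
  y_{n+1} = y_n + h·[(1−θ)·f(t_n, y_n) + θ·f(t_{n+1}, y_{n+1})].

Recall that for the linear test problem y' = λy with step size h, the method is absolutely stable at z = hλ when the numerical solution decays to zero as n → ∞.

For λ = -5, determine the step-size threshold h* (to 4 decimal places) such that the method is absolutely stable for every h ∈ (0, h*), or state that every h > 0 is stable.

Set f=λy, z=hλ:
  y_{n+1} = y_n + z·[4/5·y_n + 1/5·y_{n+1}] ⇒ (1 − 1/5z)y_{n+1} = (1 + 4/5z)y_n
  so R(z) = (1 + 4/5z)/(1 − 1/5z).

Need |R(x)|<1, x<0.
x=-0.59: |R|=0.4723
R=−1: 1+4/5x = −1+1/5x ⇒ -3/5x=2 ⇒ x=2/(-3/5)=-3.3333
Confirm numerically:
  x=-2.853: |R|=0.81650 <1
  x=-2.811: |R|=0.79939 <1
  x=-1.917: |R|=0.38572 <1
  x=-3.811: |R|=1.16264 >1
  x=-3.705: |R|=1.12809 >1
So |R|<1 on (-3.3333, 0).

(-3.3333,0); λ=-5 ⇒ h* = (10/3)/5 = 0.6667.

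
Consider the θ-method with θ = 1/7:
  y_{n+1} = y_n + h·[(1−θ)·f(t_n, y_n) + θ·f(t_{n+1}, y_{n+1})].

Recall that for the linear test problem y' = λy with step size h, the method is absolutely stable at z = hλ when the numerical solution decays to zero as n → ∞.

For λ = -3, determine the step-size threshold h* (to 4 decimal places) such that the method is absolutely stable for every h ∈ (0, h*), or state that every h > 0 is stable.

(-2.8000,0); λ=-3 ⇒ h* = (14/5)/3 = 0.9333.

Set f=λy, z=hλ:
  y_{n+1} = y_n + z·[6/7·y_n + 1/7·y_{n+1}] ⇒ (1 − 1/7z)y_{n+1} = (1 + 6/7z)y_n
  Hence R(z) = (1 + 6/7z)/(1 − 1/7z).

Find x<0 with |R(x)|<1.
x=-0.39: |R|=0.6306
R=−1: 1+6/7x = −1+1/7x ⇒ -5/7x=2 ⇒ x=2/(-5/7)=-2.8000
Confirm numerically:
  x=-2.775: |R|=0.98721 <1
  x=-1.439: |R|=0.19362 <1
  x=-1.312: |R|=0.10491 <1
  x=-1.230: |R|=0.04617 <1
  x=-3.228: |R|=1.20923 >1
  x=-3.015: |R|=1.10734 >1
  x=-2.896: |R|=1.04850 >1
Stable set (-2.8000, 0).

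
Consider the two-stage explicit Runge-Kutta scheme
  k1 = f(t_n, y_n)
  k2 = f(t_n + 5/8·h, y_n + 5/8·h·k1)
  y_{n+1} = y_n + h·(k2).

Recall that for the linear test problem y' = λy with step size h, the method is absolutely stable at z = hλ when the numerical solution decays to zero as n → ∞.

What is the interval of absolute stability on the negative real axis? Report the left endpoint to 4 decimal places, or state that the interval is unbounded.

z∈(-1.6000,0).

With y'=λy (z=hλ):
  k1=λy_n ⇒ h·k1=z·y_n;  k2=λ(1+5/8z)y_n ⇒ h·k2=z(1+5/8z)y_n
  y_{n+1}/y_n = 1 + z(1+5/8z) = 1 + z + 5/8z²
  so R(z) = 1 + z + 5/8z².

Boundary: |R(x)|=1, x<0.
x=-1.48: |R|=0.8890
R=1: x+5/8x²=0 ⇒ x=−8/5=-1.6000; min R=1−1/(4·5/8)=0.6000>−1
Confirm numerically:
  x=-1.414: |R|=0.83562 <1
  x=-1.258: |R|=0.73110 <1
  x=-1.207: |R|=0.70353 <1
  x=-0.983: |R|=0.62093 <1
  x=-2.197: |R|=1.81976 >1
  x=-2.072: |R|=1.61124 >1
  x=-1.818: |R|=1.24770 >1
Stable set (-1.6000, 0).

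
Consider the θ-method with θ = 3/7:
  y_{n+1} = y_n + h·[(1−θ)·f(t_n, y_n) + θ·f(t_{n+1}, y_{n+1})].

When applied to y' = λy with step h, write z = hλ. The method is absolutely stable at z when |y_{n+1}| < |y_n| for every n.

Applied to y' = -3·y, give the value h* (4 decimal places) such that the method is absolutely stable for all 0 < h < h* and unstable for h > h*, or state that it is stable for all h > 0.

(-14.0000,0); λ=-3 ⇒ h* = (14)/3 = 4.6667.

Set f=λy, z=hλ:
  y_{n+1} = y_n + z·[4/7·y_n + 3/7·y_{n+1}] ⇒ (1 − 3/7z)y_{n+1} = (1 + 4/7z)y_n
  R(z) = (1 + 4/7z)/(1 − 3/7z).

Find x<0 with |R(x)|<1.
x=-0.98: |R|=0.3099
R=−1: 1+4/7x = −1+3/7x ⇒ -1/7x=2 ⇒ x=2/(-1/7)=-14.0000
Confirm numerically:
  x=-11.826: |R|=0.94882 <1
  x=-11.139: |R|=0.92921 <1
  x=-7.191: |R|=0.76170 <1
  x=-6.465: |R|=0.71453 <1
  x=-14.307: |R|=1.00615 >1
  x=-14.155: |R|=1.00313 >1
  x=-14.111: |R|=1.00225 >1
So |R|<1 on (-14.0000, 0).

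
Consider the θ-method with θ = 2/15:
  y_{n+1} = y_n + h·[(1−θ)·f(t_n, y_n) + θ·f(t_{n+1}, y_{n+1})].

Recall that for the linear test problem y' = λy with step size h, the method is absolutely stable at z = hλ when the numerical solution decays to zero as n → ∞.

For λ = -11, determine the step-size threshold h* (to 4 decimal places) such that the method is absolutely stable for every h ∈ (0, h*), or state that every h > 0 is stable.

Test eqn y'=λy, z=hλ:
  y_{n+1} = y_n + z·[13/15·y_n + 2/15·y_{n+1}] ⇒ (1 − 2/15z)y_{n+1} = (1 + 13/15z)y_n
  Hence R(z) = (1 + 13/15z)/(1 − 2/15z).

Boundary: |R(x)|=1, x<0.
x=-1.46: |R|=0.2221
R=−1: 1+13/15x = −1+2/15x ⇒ -11/15x=2 ⇒ x=2/(-11/15)=-2.7273
Confirm numerically:
  x=-2.640: |R|=0.95266 <1
  x=-2.628: |R|=0.94609 <1
  x=-2.257: |R|=0.73491 <1
  x=-1.635: |R|=0.34236 <1
  x=-3.252: |R|=1.26842 >1
  x=-2.931: |R|=1.10742 >1
Stable set (-2.7273, 0).

(-2.7273,0); λ=-11 ⇒ h* = (30/11)/11 = 0.2479.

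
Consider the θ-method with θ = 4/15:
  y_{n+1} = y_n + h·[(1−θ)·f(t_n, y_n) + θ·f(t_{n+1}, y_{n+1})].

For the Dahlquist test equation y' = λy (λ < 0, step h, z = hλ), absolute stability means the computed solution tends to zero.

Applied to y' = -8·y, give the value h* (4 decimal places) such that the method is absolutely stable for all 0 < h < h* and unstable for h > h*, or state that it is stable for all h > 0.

Test eqn y'=λy, z=hλ:
  y_{n+1} = y_n + z·[11/15·y_n + 4/15·y_{n+1}] ⇒ (1 − 4/15z)y_{n+1} = (1 + 11/15z)y_n
  ⇒ R(z) = (1 + 11/15z)/(1 − 4/15z).

Boundary: |R(x)|=1, x<0.
x=-0.72: |R|=0.3960
R=−1: 1+11/15x = −1+4/15x ⇒ -7/15x=2 ⇒ x=2/(-7/15)=-4.2857
Confirm numerically:
  x=-2.517: |R|=0.50610 <1
  x=-2.296: |R|=0.42408 <1
  x=-1.819: |R|=0.22486 <1
  x=-4.802: |R|=1.10565 >1
  x=-4.424: |R|=1.02961 >1
  x=-4.413: |R|=1.02729 >1
So |R|<1 on (-4.2857, 0).

(-4.2857,0); λ=-8 ⇒ h* = (30/7)/8 = 0.5357.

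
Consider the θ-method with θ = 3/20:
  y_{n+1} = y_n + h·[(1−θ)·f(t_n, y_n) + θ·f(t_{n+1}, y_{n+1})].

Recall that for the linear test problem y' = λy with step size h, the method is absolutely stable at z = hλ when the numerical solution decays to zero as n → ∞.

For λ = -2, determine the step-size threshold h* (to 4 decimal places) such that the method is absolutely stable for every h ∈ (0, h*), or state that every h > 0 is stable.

Test eqn y'=λy, z=hλ:
  y_{n+1} = y_n + z·[17/20·y_n + 3/20·y_{n+1}] ⇒ (1 − 3/20z)y_{n+1} = (1 + 17/20z)y_n
  Hence R(z) = (1 + 17/20z)/(1 − 3/20z).

Find x<0 with |R(x)|<1.
x=-0.43: |R|=0.5961
R=−1: 1+17/20x = −1+3/20x ⇒ -7/10x=2 ⇒ x=2/(-7/10)=-2.8571
Confirm numerically:
  x=-2.385: |R|=0.75658 <1
  x=-2.262: |R|=0.68894 <1
  x=-1.191: |R|=0.01048 <1
  x=-3.201: |R|=1.16262 >1
  x=-3.143: |R|=1.13599 >1
So |R|<1 on (-2.8571, 0).

(-2.8571,0); λ=-2 ⇒ h* = (20/7)/2 = 1.4286.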